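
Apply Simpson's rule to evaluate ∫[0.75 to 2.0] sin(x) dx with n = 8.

f(x) = sin(x)
a = 0.75, b = 2.0, n = 8
h = (b - a)/n = 0.156250

Simpson's rule: (h/3)[f(x₀) + 4f(x₁) + 2f(x₂) + ... + f(xₙ)]

x_0 = 0.7500, f(x_0) = 0.681639, coefficient = 1
x_1 = 0.9062, f(x_1) = 0.787197, coefficient = 4
x_2 = 1.0625, f(x_2) = 0.873575, coefficient = 2
x_3 = 1.2188, f(x_3) = 0.938669, coefficient = 4
x_4 = 1.3750, f(x_4) = 0.980893, coefficient = 2
x_5 = 1.5312, f(x_5) = 0.999218, coefficient = 4
x_6 = 1.6875, f(x_6) = 0.993198, coefficient = 2
x_7 = 1.8438, f(x_7) = 0.962979, coefficient = 4
x_8 = 2.0000, f(x_8) = 0.909297, coefficient = 1

I ≈ (0.156250/3) × 22.038519 = 1.147840
Exact value: 1.147836
Error: 0.000004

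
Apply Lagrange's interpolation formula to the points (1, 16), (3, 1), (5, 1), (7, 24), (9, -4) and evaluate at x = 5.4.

Lagrange interpolation formula:
P(x) = Σ yᵢ × Lᵢ(x)
where Lᵢ(x) = Π_{j≠i} (x - xⱼ)/(xᵢ - xⱼ)

L_0(5.4) = (5.4 - 3)/(1 - 3) × (5.4 - 5)/(1 - 5) × (5.4 - 7)/(1 - 7) × (5.4 - 9)/(1 - 9) = 0.014400
L_1(5.4) = (5.4 - 1)/(3 - 1) × (5.4 - 5)/(3 - 5) × (5.4 - 7)/(3 - 7) × (5.4 - 9)/(3 - 9) = -0.105600
L_2(5.4) = (5.4 - 1)/(5 - 1) × (5.4 - 3)/(5 - 3) × (5.4 - 7)/(5 - 7) × (5.4 - 9)/(5 - 9) = 0.950400
L_3(5.4) = (5.4 - 1)/(7 - 1) × (5.4 - 3)/(7 - 3) × (5.4 - 5)/(7 - 5) × (5.4 - 9)/(7 - 9) = 0.158400
L_4(5.4) = (5.4 - 1)/(9 - 1) × (5.4 - 3)/(9 - 3) × (5.4 - 5)/(9 - 5) × (5.4 - 7)/(9 - 7) = -0.017600

P(5.4) = 16×L_0(5.4) + 1×L_1(5.4) + 1×L_2(5.4) + 24×L_3(5.4) + (-4)×L_4(5.4)
P(5.4) = 4.947200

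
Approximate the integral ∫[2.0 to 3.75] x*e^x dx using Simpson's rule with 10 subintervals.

f(x) = x*e^x
a = 2.0, b = 3.75, n = 10
h = (b - a)/n = 0.175000

Simpson's rule: (h/3)[f(x₀) + 4f(x₁) + 2f(x₂) + ... + f(xₙ)]

x_0 = 2.0000, f(x_0) = 14.778112, coefficient = 1
x_1 = 2.1750, f(x_1) = 19.144753, coefficient = 4
x_2 = 2.3500, f(x_2) = 24.641089, coefficient = 2
x_3 = 2.5250, f(x_3) = 31.539511, coefficient = 4
x_4 = 2.7000, f(x_4) = 40.175276, coefficient = 2
x_5 = 2.8750, f(x_5) = 50.960594, coefficient = 4
x_6 = 3.0500, f(x_6) = 64.401800, coefficient = 2
x_7 = 3.2250, f(x_7) = 81.120277, coefficient = 4
x_8 = 3.4000, f(x_8) = 101.877940, coefficient = 2
x_9 = 3.5750, f(x_9) = 127.608269, coefficient = 4
x_10 = 3.7500, f(x_10) = 159.454058, coefficient = 1

I ≈ (0.175000/3) × 1877.917994 = 109.545216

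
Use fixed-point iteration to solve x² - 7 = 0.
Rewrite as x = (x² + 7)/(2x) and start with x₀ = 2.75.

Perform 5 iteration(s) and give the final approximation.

Equation: x² - 7 = 0
Fixed-point form: x = (x² + 7)/(2x)
x₀ = 2.75

x_1 = g(2.750000) = 2.647727
x_2 = g(2.647727) = 2.645752
x_3 = g(2.645752) = 2.645751
x_4 = g(2.645751) = 2.645751
x_5 = g(2.645751) = 2.645751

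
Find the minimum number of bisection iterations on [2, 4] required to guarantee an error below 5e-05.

We need (b-a)/2^n ≤ 5e-05
(4 - 2)/2^n ≤ 5e-05
2/2^n ≤ 5e-05
2^n ≥ 40000
n ≥ log₂(40000) = 15.29
n ≥ 16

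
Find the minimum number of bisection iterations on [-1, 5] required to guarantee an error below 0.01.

We need (b-a)/2^n ≤ 0.01
(5 - (-1))/2^n ≤ 0.01
6/2^n ≤ 0.01
2^n ≥ 600
n ≥ log₂(600) = 9.23
n ≥ 10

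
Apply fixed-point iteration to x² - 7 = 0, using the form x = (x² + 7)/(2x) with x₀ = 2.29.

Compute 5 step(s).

Equation: x² - 7 = 0
Fixed-point form: x = (x² + 7)/(2x)
x₀ = 2.29

x_1 = g(2.290000) = 2.673384
x_2 = g(2.673384) = 2.645894
x_3 = g(2.645894) = 2.645751
x_4 = g(2.645751) = 2.645751
x_5 = g(2.645751) = 2.645751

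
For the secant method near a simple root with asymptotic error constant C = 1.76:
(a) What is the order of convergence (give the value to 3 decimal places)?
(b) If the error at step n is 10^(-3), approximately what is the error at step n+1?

(a) Secant method has superlinear convergence with order φ = (1+√5)/2 ≈ 1.618.
    This means |e_{n+1}| ≈ C|e_n|^1.618.

(b) With |e_n| = 10^(-3) and C = 1.76:
    |e_{n+1}| ≈ 1.76 × (10^(-3))^1.618 = 1.76 × 10^(-4.85)

(a) ≈ 1.618 (golden ratio); (b) |e_{n+1}| ≈ 2.463e-05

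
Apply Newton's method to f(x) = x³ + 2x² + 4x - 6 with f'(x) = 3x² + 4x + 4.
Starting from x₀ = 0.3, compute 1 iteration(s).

f(x) = x³ + 2x² + 4x - 6
f'(x) = 3x² + 4x + 4
x₀ = 0.3

Newton-Raphson formula: x_{n+1} = x_n - f(x_n)/f'(x_n)

Iteration 1:
  f(0.300000) = -4.593000
  f'(0.300000) = 5.470000
  x_1 = 0.300000 - (-4.593000)/5.470000 = 1.139671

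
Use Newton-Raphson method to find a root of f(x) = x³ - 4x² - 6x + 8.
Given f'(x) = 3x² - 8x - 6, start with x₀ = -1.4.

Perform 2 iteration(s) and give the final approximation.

f(x) = x³ - 4x² - 6x + 8
f'(x) = 3x² - 8x - 6
x₀ = -1.4

Newton-Raphson formula: x_{n+1} = x_n - f(x_n)/f'(x_n)

Iteration 1:
  f(-1.400000) = 5.816000
  f'(-1.400000) = 11.080000
  x_1 = -1.400000 - 5.816000/11.080000 = -1.924910
Iteration 2:
  f(-1.924910) = -2.403977
  f'(-1.924910) = 20.515111
  x_2 = -1.924910 - (-2.403977)/20.515111 = -1.807729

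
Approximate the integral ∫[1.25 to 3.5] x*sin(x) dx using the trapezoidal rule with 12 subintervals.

f(x) = x*sin(x)
a = 1.25, b = 3.5, n = 12
h = (b - a)/n = 0.187500

Trapezoidal rule: (h/2)[f(x₀) + 2f(x₁) + 2f(x₂) + ... + f(xₙ)]

x_0 = 1.2500, f(x_0) = 1.186231, coefficient = 1
x_1 = 1.4375, f(x_1) = 1.424748, coefficient = 2
x_2 = 1.6250, f(x_2) = 1.622613, coefficient = 2
x_3 = 1.8125, f(x_3) = 1.759814, coefficient = 2
x_4 = 2.0000, f(x_4) = 1.818595, coefficient = 2
x_5 = 2.1875, f(x_5) = 1.784539, coefficient = 2
x_6 = 2.3750, f(x_6) = 1.647502, coefficient = 2
x_7 = 2.5625, f(x_7) = 1.402366, coefficient = 2
x_8 = 2.7500, f(x_8) = 1.049568, coefficient = 2
x_9 = 2.9375, f(x_9) = 0.595369, coefficient = 2
x_10 = 3.1250, f(x_10) = 0.051850, coefficient = 2
x_11 = 3.3125, f(x_11) = -0.563379, coefficient = 2
x_12 = 3.5000, f(x_12) = -1.227741, coefficient = 1

I ≈ (0.187500/2) × 25.145659 = 2.357406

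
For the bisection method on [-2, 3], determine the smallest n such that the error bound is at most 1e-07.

We need (b-a)/2^n ≤ 1e-07
(3 - (-2))/2^n ≤ 1e-07
5/2^n ≤ 1e-07
2^n ≥ 50000000
n ≥ log₂(50000000) = 25.58
n ≥ 26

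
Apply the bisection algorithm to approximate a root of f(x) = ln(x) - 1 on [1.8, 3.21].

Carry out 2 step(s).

f(x) = ln(x) - 1
Initial interval: [1.8, 3.21]

Iteration 1:
  c_1 = (1.800000 + 3.210000)/2 = 2.505000
  f(c_1) = f(2.505000) = -0.081711
  f(a) × f(c) ≥ 0, new interval: [2.505000, 3.210000]
Iteration 2:
  c_2 = (2.505000 + 3.210000)/2 = 2.857500
  f(c_2) = f(2.857500) = 0.049947
  f(a) × f(c) < 0, new interval: [2.505000, 2.857500]

After 2 iteration(s), the approximation is c_2 = 2.857500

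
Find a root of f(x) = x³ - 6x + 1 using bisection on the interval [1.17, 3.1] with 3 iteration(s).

f(x) = x³ - 6x + 1
Initial interval: [1.17, 3.1]

Iteration 1:
  c_1 = (1.170000 + 3.100000)/2 = 2.135000
  f(c_1) = f(2.135000) = -2.078190
  f(a) × f(c) ≥ 0, new interval: [2.135000, 3.100000]
Iteration 2:
  c_2 = (2.135000 + 3.100000)/2 = 2.617500
  f(c_2) = f(2.617500) = 3.228294
  f(a) × f(c) < 0, new interval: [2.135000, 2.617500]
Iteration 3:
  c_3 = (2.135000 + 2.617500)/2 = 2.376250
  f(c_3) = f(2.376250) = 0.160148
  f(a) × f(c) < 0, new interval: [2.135000, 2.376250]

After 3 iteration(s), the approximation is c_3 = 2.376250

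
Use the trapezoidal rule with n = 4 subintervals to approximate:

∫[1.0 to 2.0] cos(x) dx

f(x) = cos(x)
a = 1.0, b = 2.0, n = 4
h = (b - a)/n = 0.250000

Trapezoidal rule: (h/2)[f(x₀) + 2f(x₁) + 2f(x₂) + ... + f(xₙ)]

x_0 = 1.0000, f(x_0) = 0.540302, coefficient = 1
x_1 = 1.2500, f(x_1) = 0.315322, coefficient = 2
x_2 = 1.5000, f(x_2) = 0.070737, coefficient = 2
x_3 = 1.7500, f(x_3) = -0.178246, coefficient = 2
x_4 = 2.0000, f(x_4) = -0.416147, coefficient = 1

I ≈ (0.250000/2) × 0.539782 = 0.067473
Exact value: 0.067826
Error: 0.000354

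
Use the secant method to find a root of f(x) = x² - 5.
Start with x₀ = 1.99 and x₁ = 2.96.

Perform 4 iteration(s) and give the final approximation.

f(x) = x² - 5
x₀ = 1.99, x₁ = 2.96

Secant formula: x_{n+1} = x_n - f(x_n)(x_n - x_{n-1})/(f(x_n) - f(x_{n-1}))

Iteration 1:
  f(1.990000) = -1.039900
  f(2.960000) = 3.761600
  x_2 = 2.960000 - 3.761600×(2.960000 - 1.990000)/(3.761600 - (-1.039900))
       = 2.200081
Iteration 2:
  f(2.960000) = 3.761600
  f(2.200081) = -0.159644
  x_3 = 2.200081 - (-0.159644)×(2.200081 - 2.960000)/(-0.159644 - 3.761600)
       = 2.231019
Iteration 3:
  f(2.200081) = -0.159644
  f(2.231019) = -0.022553
  x_4 = 2.231019 - (-0.022553)×(2.231019 - 2.200081)/(-0.022553 - (-0.159644))
       = 2.236109
Iteration 4:
  f(2.231019) = -0.022553
  f(2.236109) = 0.000183
  x_5 = 2.236109 - 0.000183×(2.236109 - 2.231019)/(0.000183 - (-0.022553))
       = 2.236068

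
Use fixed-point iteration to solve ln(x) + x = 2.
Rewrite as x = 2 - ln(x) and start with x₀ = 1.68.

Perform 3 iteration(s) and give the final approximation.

Equation: ln(x) + x = 2
Fixed-point form: x = 2 - ln(x)
x₀ = 1.68

x_1 = g(1.680000) = 1.481206
x_2 = g(1.481206) = 1.607143
x_3 = g(1.607143) = 1.525542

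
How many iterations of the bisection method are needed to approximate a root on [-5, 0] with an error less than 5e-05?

We need (b-a)/2^n ≤ 5e-05
(0 - (-5))/2^n ≤ 5e-05
5/2^n ≤ 5e-05
2^n ≥ 100000
n ≥ log₂(100000) = 16.61
n ≥ 17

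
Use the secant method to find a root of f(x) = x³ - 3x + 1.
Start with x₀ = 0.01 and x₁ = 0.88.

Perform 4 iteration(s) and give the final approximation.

f(x) = x³ - 3x + 1
x₀ = 0.01, x₁ = 0.88

Secant formula: x_{n+1} = x_n - f(x_n)(x_n - x_{n-1})/(f(x_n) - f(x_{n-1}))

Iteration 1:
  f(0.010000) = 0.970001
  f(0.880000) = -0.958528
  x_2 = 0.880000 - (-0.958528)×(0.880000 - 0.010000)/(-0.958528 - 0.970001)
       = 0.447588
Iteration 2:
  f(0.880000) = -0.958528
  f(0.447588) = -0.253096
  x_3 = 0.447588 - (-0.253096)×(0.447588 - 0.880000)/(-0.253096 - (-0.958528))
       = 0.292446
Iteration 3:
  f(0.447588) = -0.253096
  f(0.292446) = 0.147673
  x_4 = 0.292446 - 0.147673×(0.292446 - 0.447588)/(0.147673 - (-0.253096))
       = 0.349612
Iteration 4:
  f(0.292446) = 0.147673
  f(0.349612) = -0.006103
  x_5 = 0.349612 - (-0.006103)×(0.349612 - 0.292446)/(-0.006103 - 0.147673)
       = 0.347343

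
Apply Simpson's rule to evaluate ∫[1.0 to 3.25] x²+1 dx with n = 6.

f(x) = x²+1
a = 1.0, b = 3.25, n = 6
h = (b - a)/n = 0.375000

Simpson's rule: (h/3)[f(x₀) + 4f(x₁) + 2f(x₂) + ... + f(xₙ)]

x_0 = 1.0000, f(x_0) = 2.000000, coefficient = 1
x_1 = 1.3750, f(x_1) = 2.890625, coefficient = 4
x_2 = 1.7500, f(x_2) = 4.062500, coefficient = 2
x_3 = 2.1250, f(x_3) = 5.515625, coefficient = 4
x_4 = 2.5000, f(x_4) = 7.250000, coefficient = 2
x_5 = 2.8750, f(x_5) = 9.265625, coefficient = 4
x_6 = 3.2500, f(x_6) = 11.562500, coefficient = 1

I ≈ (0.375000/3) × 106.875000 = 13.359375
Exact value: 13.359375
Error: 0.000000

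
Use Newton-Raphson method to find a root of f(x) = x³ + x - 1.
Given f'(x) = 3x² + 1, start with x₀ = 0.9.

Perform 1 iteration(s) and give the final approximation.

f(x) = x³ + x - 1
f'(x) = 3x² + 1
x₀ = 0.9

Newton-Raphson formula: x_{n+1} = x_n - f(x_n)/f'(x_n)

Iteration 1:
  f(0.900000) = 0.629000
  f'(0.900000) = 3.430000
  x_1 = 0.900000 - 0.629000/3.430000 = 0.716618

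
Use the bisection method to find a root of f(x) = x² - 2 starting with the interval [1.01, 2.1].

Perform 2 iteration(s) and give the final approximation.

f(x) = x² - 2
Initial interval: [1.01, 2.1]

Iteration 1:
  c_1 = (1.010000 + 2.100000)/2 = 1.555000
  f(c_1) = f(1.555000) = 0.418025
  f(a) × f(c) < 0, new interval: [1.010000, 1.555000]
Iteration 2:
  c_2 = (1.010000 + 1.555000)/2 = 1.282500
  f(c_2) = f(1.282500) = -0.355194
  f(a) × f(c) ≥ 0, new interval: [1.282500, 1.555000]

After 2 iteration(s), the approximation is c_2 = 1.282500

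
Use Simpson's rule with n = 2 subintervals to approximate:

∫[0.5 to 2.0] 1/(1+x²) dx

f(x) = 1/(1+x²)
a = 0.5, b = 2.0, n = 2
h = (b - a)/n = 0.750000

Simpson's rule: (h/3)[f(x₀) + 4f(x₁) + 2f(x₂) + ... + f(xₙ)]

x_0 = 0.5000, f(x_0) = 0.800000, coefficient = 1
x_1 = 1.2500, f(x_1) = 0.390244, coefficient = 4
x_2 = 2.0000, f(x_2) = 0.200000, coefficient = 1

I ≈ (0.750000/3) × 2.560976 = 0.640244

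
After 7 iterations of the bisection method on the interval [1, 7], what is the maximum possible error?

Bisection error bound: |error| ≤ (b-a)/2^n
|error| ≤ (7 - 1)/2^7 = 6/2^7
|error| ≤ 0.0468750000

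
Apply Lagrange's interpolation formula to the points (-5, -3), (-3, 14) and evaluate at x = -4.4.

Lagrange interpolation formula:
P(x) = Σ yᵢ × Lᵢ(x)
where Lᵢ(x) = Π_{j≠i} (x - xⱼ)/(xᵢ - xⱼ)

L_0(-4.4) = (-4.4 - (-3))/(-5 - (-3)) = 0.700000
L_1(-4.4) = (-4.4 - (-5))/(-3 - (-5)) = 0.300000

P(-4.4) = (-3)×L_0(-4.4) + 14×L_1(-4.4)
P(-4.4) = 2.100000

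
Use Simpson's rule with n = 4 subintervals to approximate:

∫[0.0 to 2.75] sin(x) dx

f(x) = sin(x)
a = 0.0, b = 2.75, n = 4
h = (b - a)/n = 0.687500

Simpson's rule: (h/3)[f(x₀) + 4f(x₁) + 2f(x₂) + ... + f(xₙ)]

x_0 = 0.0000, f(x_0) = 0.000000, coefficient = 1
x_1 = 0.6875, f(x_1) = 0.634607, coefficient = 4
x_2 = 1.3750, f(x_2) = 0.980893, coefficient = 2
x_3 = 2.0625, f(x_3) = 0.881530, coefficient = 4
x_4 = 2.7500, f(x_4) = 0.381661, coefficient = 1

I ≈ (0.687500/3) × 8.407995 = 1.926832
Exact value: 1.924302
Error: 0.002530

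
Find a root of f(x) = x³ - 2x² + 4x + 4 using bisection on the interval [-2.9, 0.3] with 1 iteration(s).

f(x) = x³ - 2x² + 4x + 4
Initial interval: [-2.9, 0.3]

Iteration 1:
  c_1 = (-2.900000 + 0.300000)/2 = -1.300000
  f(c_1) = f(-1.300000) = -6.777000
  f(a) × f(c) ≥ 0, new interval: [-1.300000, 0.300000]

After 1 iteration(s), the approximation is c_1 = -1.300000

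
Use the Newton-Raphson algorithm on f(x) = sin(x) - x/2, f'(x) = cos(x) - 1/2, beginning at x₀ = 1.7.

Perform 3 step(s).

f(x) = sin(x) - x/2
f'(x) = cos(x) - 1/2
x₀ = 1.7

Newton-Raphson formula: x_{n+1} = x_n - f(x_n)/f'(x_n)

Iteration 1:
  f(1.700000) = 0.141665
  f'(1.700000) = -0.628844
  x_1 = 1.700000 - 0.141665/(-0.628844) = 1.925278
Iteration 2:
  f(1.925278) = -0.024812
  f'(1.925278) = -0.847104
  x_2 = 1.925278 - (-0.024812)/(-0.847104) = 1.895987
Iteration 3:
  f(1.895987) = -0.000404
  f'(1.895987) = -0.819490
  x_3 = 1.895987 - (-0.000404)/(-0.819490) = 1.895494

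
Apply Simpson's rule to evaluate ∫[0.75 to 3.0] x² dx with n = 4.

f(x) = x²
a = 0.75, b = 3.0, n = 4
h = (b - a)/n = 0.562500

Simpson's rule: (h/3)[f(x₀) + 4f(x₁) + 2f(x₂) + ... + f(xₙ)]

x_0 = 0.7500, f(x_0) = 0.562500, coefficient = 1
x_1 = 1.3125, f(x_1) = 1.722656, coefficient = 4
x_2 = 1.8750, f(x_2) = 3.515625, coefficient = 2
x_3 = 2.4375, f(x_3) = 5.941406, coefficient = 4
x_4 = 3.0000, f(x_4) = 9.000000, coefficient = 1

I ≈ (0.562500/3) × 47.250000 = 8.859375
Exact value: 8.859375
Error: 0.000000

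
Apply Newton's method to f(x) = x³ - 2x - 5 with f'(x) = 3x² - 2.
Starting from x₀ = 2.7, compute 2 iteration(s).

f(x) = x³ - 2x - 5
f'(x) = 3x² - 2
x₀ = 2.7

Newton-Raphson formula: x_{n+1} = x_n - f(x_n)/f'(x_n)

Iteration 1:
  f(2.700000) = 9.283000
  f'(2.700000) = 19.870000
  x_1 = 2.700000 - 9.283000/19.870000 = 2.232813
Iteration 2:
  f(2.232813) = 1.665964
  f'(2.232813) = 12.956366
  x_2 = 2.232813 - 1.665964/12.956366 = 2.104231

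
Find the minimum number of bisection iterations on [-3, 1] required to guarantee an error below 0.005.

We need (b-a)/2^n ≤ 0.005
(1 - (-3))/2^n ≤ 0.005
4/2^n ≤ 0.005
2^n ≥ 800
n ≥ log₂(800) = 9.64
n ≥ 10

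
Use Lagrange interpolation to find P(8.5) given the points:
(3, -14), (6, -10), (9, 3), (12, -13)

Lagrange interpolation formula:
P(x) = Σ yᵢ × Lᵢ(x)
where Lᵢ(x) = Π_{j≠i} (x - xⱼ)/(xᵢ - xⱼ)

L_0(8.5) = (8.5 - 6)/(3 - 6) × (8.5 - 9)/(3 - 9) × (8.5 - 12)/(3 - 12) = -0.027006
L_1(8.5) = (8.5 - 3)/(6 - 3) × (8.5 - 9)/(6 - 9) × (8.5 - 12)/(6 - 12) = 0.178241
L_2(8.5) = (8.5 - 3)/(9 - 3) × (8.5 - 6)/(9 - 6) × (8.5 - 12)/(9 - 12) = 0.891204
L_3(8.5) = (8.5 - 3)/(12 - 3) × (8.5 - 6)/(12 - 6) × (8.5 - 9)/(12 - 9) = -0.042438

P(8.5) = (-14)×L_0(8.5) + (-10)×L_1(8.5) + 3×L_2(8.5) + (-13)×L_3(8.5)
P(8.5) = 1.820988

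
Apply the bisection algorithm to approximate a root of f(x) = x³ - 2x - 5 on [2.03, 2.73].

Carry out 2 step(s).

f(x) = x³ - 2x - 5
Initial interval: [2.03, 2.73]

Iteration 1:
  c_1 = (2.030000 + 2.730000)/2 = 2.380000
  f(c_1) = f(2.380000) = 3.721272
  f(a) × f(c) < 0, new interval: [2.030000, 2.380000]
Iteration 2:
  c_2 = (2.030000 + 2.380000)/2 = 2.205000
  f(c_2) = f(2.205000) = 1.310765
  f(a) × f(c) < 0, new interval: [2.030000, 2.205000]

After 2 iteration(s), the approximation is c_2 = 2.205000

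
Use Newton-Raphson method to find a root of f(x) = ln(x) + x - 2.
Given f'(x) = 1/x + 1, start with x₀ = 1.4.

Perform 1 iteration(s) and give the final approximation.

f(x) = ln(x) + x - 2
f'(x) = 1/x + 1
x₀ = 1.4

Newton-Raphson formula: x_{n+1} = x_n - f(x_n)/f'(x_n)

Iteration 1:
  f(1.400000) = -0.263528
  f'(1.400000) = 1.714286
  x_1 = 1.400000 - (-0.263528)/1.714286 = 1.553725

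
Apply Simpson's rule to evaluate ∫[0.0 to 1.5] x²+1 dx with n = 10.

f(x) = x²+1
a = 0.0, b = 1.5, n = 10
h = (b - a)/n = 0.150000

Simpson's rule: (h/3)[f(x₀) + 4f(x₁) + 2f(x₂) + ... + f(xₙ)]

x_0 = 0.0000, f(x_0) = 1.000000, coefficient = 1
x_1 = 0.1500, f(x_1) = 1.022500, coefficient = 4
x_2 = 0.3000, f(x_2) = 1.090000, coefficient = 2
x_3 = 0.4500, f(x_3) = 1.202500, coefficient = 4
x_4 = 0.6000, f(x_4) = 1.360000, coefficient = 2
x_5 = 0.7500, f(x_5) = 1.562500, coefficient = 4
x_6 = 0.9000, f(x_6) = 1.810000, coefficient = 2
x_7 = 1.0500, f(x_7) = 2.102500, coefficient = 4
x_8 = 1.2000, f(x_8) = 2.440000, coefficient = 2
x_9 = 1.3500, f(x_9) = 2.822500, coefficient = 4
x_10 = 1.5000, f(x_10) = 3.250000, coefficient = 1

I ≈ (0.150000/3) × 52.500000 = 2.625000
Exact value: 2.625000
Error: 0.000000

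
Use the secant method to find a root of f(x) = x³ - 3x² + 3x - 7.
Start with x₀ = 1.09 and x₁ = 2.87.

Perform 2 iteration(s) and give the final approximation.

f(x) = x³ - 3x² + 3x - 7
x₀ = 1.09, x₁ = 2.87

Secant formula: x_{n+1} = x_n - f(x_n)(x_n - x_{n-1})/(f(x_n) - f(x_{n-1}))

Iteration 1:
  f(1.090000) = -5.999271
  f(2.870000) = 0.539203
  x_2 = 2.870000 - 0.539203×(2.870000 - 1.090000)/(0.539203 - (-5.999271))
       = 2.723210
Iteration 2:
  f(2.870000) = 0.539203
  f(2.723210) = -0.883008
  x_3 = 2.723210 - (-0.883008)×(2.723210 - 2.870000)/(-0.883008 - 0.539203)
       = 2.814348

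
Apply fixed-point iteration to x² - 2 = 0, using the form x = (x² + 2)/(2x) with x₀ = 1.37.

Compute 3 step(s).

Equation: x² - 2 = 0
Fixed-point form: x = (x² + 2)/(2x)
x₀ = 1.37

x_1 = g(1.370000) = 1.414927
x_2 = g(1.414927) = 1.414214
x_3 = g(1.414214) = 1.414214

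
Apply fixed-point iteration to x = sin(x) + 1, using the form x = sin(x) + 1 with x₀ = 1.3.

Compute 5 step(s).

Equation: x = sin(x) + 1
Fixed-point form: x = sin(x) + 1
x₀ = 1.3

x_1 = g(1.300000) = 1.963558
x_2 = g(1.963558) = 1.923856
x_3 = g(1.923856) = 1.938319
x_4 = g(1.938319) = 1.933220
x_5 = g(1.933220) = 1.935040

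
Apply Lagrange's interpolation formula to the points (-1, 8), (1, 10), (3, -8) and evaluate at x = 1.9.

Lagrange interpolation formula:
P(x) = Σ yᵢ × Lᵢ(x)
where Lᵢ(x) = Π_{j≠i} (x - xⱼ)/(xᵢ - xⱼ)

L_0(1.9) = (1.9 - 1)/(-1 - 1) × (1.9 - 3)/(-1 - 3) = -0.123750
L_1(1.9) = (1.9 - (-1))/(1 - (-1)) × (1.9 - 3)/(1 - 3) = 0.797500
L_2(1.9) = (1.9 - (-1))/(3 - (-1)) × (1.9 - 1)/(3 - 1) = 0.326250

P(1.9) = 8×L_0(1.9) + 10×L_1(1.9) + (-8)×L_2(1.9)
P(1.9) = 4.375000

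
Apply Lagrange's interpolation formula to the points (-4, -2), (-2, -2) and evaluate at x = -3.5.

Lagrange interpolation formula:
P(x) = Σ yᵢ × Lᵢ(x)
where Lᵢ(x) = Π_{j≠i} (x - xⱼ)/(xᵢ - xⱼ)

L_0(-3.5) = (-3.5 - (-2))/(-4 - (-2)) = 0.750000
L_1(-3.5) = (-3.5 - (-4))/(-2 - (-4)) = 0.250000

P(-3.5) = (-2)×L_0(-3.5) + (-2)×L_1(-3.5)
P(-3.5) = -2.000000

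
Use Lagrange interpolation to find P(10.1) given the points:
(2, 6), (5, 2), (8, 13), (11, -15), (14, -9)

Lagrange interpolation formula:
P(x) = Σ yᵢ × Lᵢ(x)
where Lᵢ(x) = Π_{j≠i} (x - xⱼ)/(xᵢ - xⱼ)

L_0(10.1) = (10.1 - 5)/(2 - 5) × (10.1 - 8)/(2 - 8) × (10.1 - 11)/(2 - 11) × (10.1 - 14)/(2 - 14) = 0.019338
L_1(10.1) = (10.1 - 2)/(5 - 2) × (10.1 - 8)/(5 - 8) × (10.1 - 11)/(5 - 11) × (10.1 - 14)/(5 - 14) = -0.122850
L_2(10.1) = (10.1 - 2)/(8 - 2) × (10.1 - 5)/(8 - 5) × (10.1 - 11)/(8 - 11) × (10.1 - 14)/(8 - 14) = 0.447525
L_3(10.1) = (10.1 - 2)/(11 - 2) × (10.1 - 5)/(11 - 5) × (10.1 - 8)/(11 - 8) × (10.1 - 14)/(11 - 14) = 0.696150
L_4(10.1) = (10.1 - 2)/(14 - 2) × (10.1 - 5)/(14 - 5) × (10.1 - 8)/(14 - 8) × (10.1 - 11)/(14 - 11) = -0.040163

P(10.1) = 6×L_0(10.1) + 2×L_1(10.1) + 13×L_2(10.1) + (-15)×L_3(10.1) + (-9)×L_4(10.1)
P(10.1) = -4.392637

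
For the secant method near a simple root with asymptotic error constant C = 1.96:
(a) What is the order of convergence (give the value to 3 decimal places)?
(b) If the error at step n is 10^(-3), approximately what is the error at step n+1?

(a) Secant method has superlinear convergence with order φ = (1+√5)/2 ≈ 1.618.
    This means |e_{n+1}| ≈ C|e_n|^1.618.

(b) With |e_n| = 10^(-3) and C = 1.96:
    |e_{n+1}| ≈ 1.96 × (10^(-3))^1.618 = 1.96 × 10^(-4.85)

(a) ≈ 1.618 (golden ratio); (b) |e_{n+1}| ≈ 2.743e-05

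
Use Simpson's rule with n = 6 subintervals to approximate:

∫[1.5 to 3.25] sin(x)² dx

f(x) = sin(x)²
a = 1.5, b = 3.25, n = 6
h = (b - a)/n = 0.291667

Simpson's rule: (h/3)[f(x₀) + 4f(x₁) + 2f(x₂) + ... + f(xₙ)]

x_0 = 1.5000, f(x_0) = 0.994996, coefficient = 1
x_1 = 1.7917, f(x_1) = 0.952004, coefficient = 4
x_2 = 2.0833, f(x_2) = 0.759518, coefficient = 2
x_3 = 2.3750, f(x_3) = 0.481199, coefficient = 4
x_4 = 2.6667, f(x_4) = 0.209098, coefficient = 2
x_5 = 2.9583, f(x_5) = 0.033210, coefficient = 4
x_6 = 3.2500, f(x_6) = 0.011706, coefficient = 1

I ≈ (0.291667/3) × 8.809587 = 0.856488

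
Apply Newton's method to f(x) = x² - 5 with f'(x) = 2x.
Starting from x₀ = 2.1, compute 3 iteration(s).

f(x) = x² - 5
f'(x) = 2x
x₀ = 2.1

Newton-Raphson formula: x_{n+1} = x_n - f(x_n)/f'(x_n)

Iteration 1:
  f(2.100000) = -0.590000
  f'(2.100000) = 4.200000
  x_1 = 2.100000 - (-0.590000)/4.200000 = 2.240476
Iteration 2:
  f(2.240476) = 0.019734
  f'(2.240476) = 4.480952
  x_2 = 2.240476 - 0.019734/4.480952 = 2.236072
Iteration 3:
  f(2.236072) = 0.000019
  f'(2.236072) = 4.472145
  x_3 = 2.236072 - 0.000019/4.472145 = 2.236068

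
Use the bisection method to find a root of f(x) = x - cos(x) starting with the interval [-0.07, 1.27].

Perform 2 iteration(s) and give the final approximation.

f(x) = x - cos(x)
Initial interval: [-0.07, 1.27]

Iteration 1:
  c_1 = (-0.070000 + 1.270000)/2 = 0.600000
  f(c_1) = f(0.600000) = -0.225336
  f(a) × f(c) ≥ 0, new interval: [0.600000, 1.270000]
Iteration 2:
  c_2 = (0.600000 + 1.270000)/2 = 0.935000
  f(c_2) = f(0.935000) = 0.341182
  f(a) × f(c) < 0, new interval: [0.600000, 0.935000]

After 2 iteration(s), the approximation is c_2 = 0.935000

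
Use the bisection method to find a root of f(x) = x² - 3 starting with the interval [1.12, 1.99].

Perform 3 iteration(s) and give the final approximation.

f(x) = x² - 3
Initial interval: [1.12, 1.99]

Iteration 1:
  c_1 = (1.120000 + 1.990000)/2 = 1.555000
  f(c_1) = f(1.555000) = -0.581975
  f(a) × f(c) ≥ 0, new interval: [1.555000, 1.990000]
Iteration 2:
  c_2 = (1.555000 + 1.990000)/2 = 1.772500
  f(c_2) = f(1.772500) = 0.141756
  f(a) × f(c) < 0, new interval: [1.555000, 1.772500]
Iteration 3:
  c_3 = (1.555000 + 1.772500)/2 = 1.663750
  f(c_3) = f(1.663750) = -0.231936
  f(a) × f(c) ≥ 0, new interval: [1.663750, 1.772500]

After 3 iteration(s), the approximation is c_3 = 1.663750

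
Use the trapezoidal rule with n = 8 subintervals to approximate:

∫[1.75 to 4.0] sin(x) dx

f(x) = sin(x)
a = 1.75, b = 4.0, n = 8
h = (b - a)/n = 0.281250

Trapezoidal rule: (h/2)[f(x₀) + 2f(x₁) + 2f(x₂) + ... + f(xₙ)]

x_0 = 1.7500, f(x_0) = 0.983986, coefficient = 1
x_1 = 2.0312, f(x_1) = 0.895851, coefficient = 2
x_2 = 2.3125, f(x_2) = 0.737319, coefficient = 2
x_3 = 2.5938, f(x_3) = 0.520847, coefficient = 2
x_4 = 2.8750, f(x_4) = 0.263446, coefficient = 2
x_5 = 3.1562, f(x_5) = -0.014657, coefficient = 2
x_6 = 3.4375, f(x_6) = -0.291608, coefficient = 2
x_7 = 3.7188, f(x_7) = -0.545644, coefficient = 2
x_8 = 4.0000, f(x_8) = -0.756802, coefficient = 1

I ≈ (0.281250/2) × 3.358291 = 0.472260
Exact value: 0.475398
Error: 0.003138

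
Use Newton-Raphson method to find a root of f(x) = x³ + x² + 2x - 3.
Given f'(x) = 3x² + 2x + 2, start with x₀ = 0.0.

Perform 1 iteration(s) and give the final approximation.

f(x) = x³ + x² + 2x - 3
f'(x) = 3x² + 2x + 2
x₀ = 0.0

Newton-Raphson formula: x_{n+1} = x_n - f(x_n)/f'(x_n)

Iteration 1:
  f(0.000000) = -3.000000
  f'(0.000000) = 2.000000
  x_1 = 0.000000 - (-3.000000)/2.000000 = 1.500000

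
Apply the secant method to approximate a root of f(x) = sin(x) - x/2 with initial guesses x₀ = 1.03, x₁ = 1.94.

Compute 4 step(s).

f(x) = sin(x) - x/2
x₀ = 1.03, x₁ = 1.94

Secant formula: x_{n+1} = x_n - f(x_n)(x_n - x_{n-1})/(f(x_n) - f(x_{n-1}))

Iteration 1:
  f(1.030000) = 0.342299
  f(1.940000) = -0.037385
  x_2 = 1.940000 - (-0.037385)×(1.940000 - 1.030000)/(-0.037385 - 0.342299)
       = 1.850398
Iteration 2:
  f(1.940000) = -0.037385
  f(1.850398) = 0.035966
  x_3 = 1.850398 - 0.035966×(1.850398 - 1.940000)/(0.035966 - (-0.037385))
       = 1.894333
Iteration 3:
  f(1.850398) = 0.035966
  f(1.894333) = 0.000951
  x_4 = 1.894333 - 0.000951×(1.894333 - 1.850398)/(0.000951 - 0.035966)
       = 1.895526
Iteration 4:
  f(1.894333) = 0.000951
  f(1.895526) = -0.000026
  x_5 = 1.895526 - (-0.000026)×(1.895526 - 1.894333)/(-0.000026 - 0.000951)
       = 1.895494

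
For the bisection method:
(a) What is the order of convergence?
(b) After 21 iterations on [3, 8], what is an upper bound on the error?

(a) Bisection has linear (order 1) convergence; the error is halved each step.

(b) Error bound = (b-a)/2^n = (8 - 3)/2^{21}
    = 5/2^{21}

(a) 1 (linear); (b) error ≤ 2.38e-06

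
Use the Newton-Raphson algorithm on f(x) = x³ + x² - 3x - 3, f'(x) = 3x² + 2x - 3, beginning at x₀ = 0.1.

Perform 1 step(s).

f(x) = x³ + x² - 3x - 3
f'(x) = 3x² + 2x - 3
x₀ = 0.1

Newton-Raphson formula: x_{n+1} = x_n - f(x_n)/f'(x_n)

Iteration 1:
  f(0.100000) = -3.289000
  f'(0.100000) = -2.770000
  x_1 = 0.100000 - (-3.289000)/(-2.770000) = -1.087365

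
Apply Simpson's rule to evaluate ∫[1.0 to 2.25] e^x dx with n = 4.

f(x) = e^x
a = 1.0, b = 2.25, n = 4
h = (b - a)/n = 0.312500

Simpson's rule: (h/3)[f(x₀) + 4f(x₁) + 2f(x₂) + ... + f(xₙ)]

x_0 = 1.0000, f(x_0) = 2.718282, coefficient = 1
x_1 = 1.3125, f(x_1) = 3.715451, coefficient = 4
x_2 = 1.6250, f(x_2) = 5.078419, coefficient = 2
x_3 = 1.9375, f(x_3) = 6.941376, coefficient = 4
x_4 = 2.2500, f(x_4) = 9.487736, coefficient = 1

I ≈ (0.312500/3) × 64.990162 = 6.769809
Exact value: 6.769454
Error: 0.000355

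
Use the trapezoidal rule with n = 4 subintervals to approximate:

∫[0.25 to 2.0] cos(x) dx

f(x) = cos(x)
a = 0.25, b = 2.0, n = 4
h = (b - a)/n = 0.437500

Trapezoidal rule: (h/2)[f(x₀) + 2f(x₁) + 2f(x₂) + ... + f(xₙ)]

x_0 = 0.2500, f(x_0) = 0.968912, coefficient = 1
x_1 = 0.6875, f(x_1) = 0.772835, coefficient = 2
x_2 = 1.1250, f(x_2) = 0.431177, coefficient = 2
x_3 = 1.5625, f(x_3) = 0.008296, coefficient = 2
x_4 = 2.0000, f(x_4) = -0.416147, coefficient = 1

I ≈ (0.437500/2) × 2.977381 = 0.651302
Exact value: 0.661893
Error: 0.010591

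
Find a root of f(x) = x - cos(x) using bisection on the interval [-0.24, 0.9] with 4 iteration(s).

f(x) = x - cos(x)
Initial interval: [-0.24, 0.9]

Iteration 1:
  c_1 = (-0.240000 + 0.900000)/2 = 0.330000
  f(c_1) = f(0.330000) = -0.616042
  f(a) × f(c) ≥ 0, new interval: [0.330000, 0.900000]
Iteration 2:
  c_2 = (0.330000 + 0.900000)/2 = 0.615000
  f(c_2) = f(0.615000) = -0.201773
  f(a) × f(c) ≥ 0, new interval: [0.615000, 0.900000]
Iteration 3:
  c_3 = (0.615000 + 0.900000)/2 = 0.757500
  f(c_3) = f(0.757500) = 0.030944
  f(a) × f(c) < 0, new interval: [0.615000, 0.757500]
Iteration 4:
  c_4 = (0.615000 + 0.757500)/2 = 0.686250
  f(c_4) = f(0.686250) = -0.087378
  f(a) × f(c) ≥ 0, new interval: [0.686250, 0.757500]

After 4 iteration(s), the approximation is c_4 = 0.686250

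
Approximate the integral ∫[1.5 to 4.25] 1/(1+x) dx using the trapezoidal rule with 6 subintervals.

f(x) = 1/(1+x)
a = 1.5, b = 4.25, n = 6
h = (b - a)/n = 0.458333

Trapezoidal rule: (h/2)[f(x₀) + 2f(x₁) + 2f(x₂) + ... + f(xₙ)]

x_0 = 1.5000, f(x_0) = 0.400000, coefficient = 1
x_1 = 1.9583, f(x_1) = 0.338028, coefficient = 2
x_2 = 2.4167, f(x_2) = 0.292683, coefficient = 2
x_3 = 2.8750, f(x_3) = 0.258065, coefficient = 2
x_4 = 3.3333, f(x_4) = 0.230769, coefficient = 2
x_5 = 3.7917, f(x_5) = 0.208696, coefficient = 2
x_6 = 4.2500, f(x_6) = 0.190476, coefficient = 1

I ≈ (0.458333/2) × 3.246957 = 0.744094
Exact value: 0.741937
Error: 0.002157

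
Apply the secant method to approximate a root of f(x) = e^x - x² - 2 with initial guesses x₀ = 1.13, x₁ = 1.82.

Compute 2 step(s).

f(x) = e^x - x² - 2
x₀ = 1.13, x₁ = 1.82

Secant formula: x_{n+1} = x_n - f(x_n)(x_n - x_{n-1})/(f(x_n) - f(x_{n-1}))

Iteration 1:
  f(1.130000) = -0.181243
  f(1.820000) = 0.859458
  x_2 = 1.820000 - 0.859458×(1.820000 - 1.130000)/(0.859458 - (-0.181243))
       = 1.250167
Iteration 2:
  f(1.820000) = 0.859458
  f(1.250167) = -0.071992
  x_3 = 1.250167 - (-0.071992)×(1.250167 - 1.820000)/(-0.071992 - 0.859458)
       = 1.294209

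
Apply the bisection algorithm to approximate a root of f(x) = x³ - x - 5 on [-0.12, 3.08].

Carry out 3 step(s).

f(x) = x³ - x - 5
Initial interval: [-0.12, 3.08]

Iteration 1:
  c_1 = (-0.120000 + 3.080000)/2 = 1.480000
  f(c_1) = f(1.480000) = -3.238208
  f(a) × f(c) ≥ 0, new interval: [1.480000, 3.080000]
Iteration 2:
  c_2 = (1.480000 + 3.080000)/2 = 2.280000
  f(c_2) = f(2.280000) = 4.572352
  f(a) × f(c) < 0, new interval: [1.480000, 2.280000]
Iteration 3:
  c_3 = (1.480000 + 2.280000)/2 = 1.880000
  f(c_3) = f(1.880000) = -0.235328
  f(a) × f(c) ≥ 0, new interval: [1.880000, 2.280000]

After 3 iteration(s), the approximation is c_3 = 1.880000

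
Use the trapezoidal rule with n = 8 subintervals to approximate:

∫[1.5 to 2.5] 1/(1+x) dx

f(x) = 1/(1+x)
a = 1.5, b = 2.5, n = 8
h = (b - a)/n = 0.125000

Trapezoidal rule: (h/2)[f(x₀) + 2f(x₁) + 2f(x₂) + ... + f(xₙ)]

x_0 = 1.5000, f(x_0) = 0.400000, coefficient = 1
x_1 = 1.6250, f(x_1) = 0.380952, coefficient = 2
x_2 = 1.7500, f(x_2) = 0.363636, coefficient = 2
x_3 = 1.8750, f(x_3) = 0.347826, coefficient = 2
x_4 = 2.0000, f(x_4) = 0.333333, coefficient = 2
x_5 = 2.1250, f(x_5) = 0.320000, coefficient = 2
x_6 = 2.2500, f(x_6) = 0.307692, coefficient = 2
x_7 = 2.3750, f(x_7) = 0.296296, coefficient = 2
x_8 = 2.5000, f(x_8) = 0.285714, coefficient = 1

I ≈ (0.125000/2) × 5.385188 = 0.336574
Exact value: 0.336472
Error: 0.000102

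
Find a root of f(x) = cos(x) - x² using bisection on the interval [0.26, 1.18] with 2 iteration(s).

f(x) = cos(x) - x²
Initial interval: [0.26, 1.18]

Iteration 1:
  c_1 = (0.260000 + 1.180000)/2 = 0.720000
  f(c_1) = f(0.720000) = 0.233406
  f(a) × f(c) ≥ 0, new interval: [0.720000, 1.180000]
Iteration 2:
  c_2 = (0.720000 + 1.180000)/2 = 0.950000
  f(c_2) = f(0.950000) = -0.320817
  f(a) × f(c) < 0, new interval: [0.720000, 0.950000]

After 2 iteration(s), the approximation is c_2 = 0.950000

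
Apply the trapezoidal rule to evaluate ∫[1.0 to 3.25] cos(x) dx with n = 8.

f(x) = cos(x)
a = 1.0, b = 3.25, n = 8
h = (b - a)/n = 0.281250

Trapezoidal rule: (h/2)[f(x₀) + 2f(x₁) + 2f(x₂) + ... + f(xₙ)]

x_0 = 1.0000, f(x_0) = 0.540302, coefficient = 1
x_1 = 1.2812, f(x_1) = 0.285517, coefficient = 2
x_2 = 1.5625, f(x_2) = 0.008296, coefficient = 2
x_3 = 1.8438, f(x_3) = -0.269577, coefficient = 2
x_4 = 2.1250, f(x_4) = -0.526266, coefficient = 2
x_5 = 2.4062, f(x_5) = -0.741601, coefficient = 2
x_6 = 2.6875, f(x_6) = -0.898659, coefficient = 2
x_7 = 2.9688, f(x_7) = -0.985100, coefficient = 2
x_8 = 3.2500, f(x_8) = -0.994130, coefficient = 1

I ≈ (0.281250/2) × -6.708607 = -0.943398
Exact value: -0.949666
Error: 0.006268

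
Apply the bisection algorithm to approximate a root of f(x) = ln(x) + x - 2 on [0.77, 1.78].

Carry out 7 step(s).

f(x) = ln(x) + x - 2
Initial interval: [0.77, 1.78]

Iteration 1:
  c_1 = (0.770000 + 1.780000)/2 = 1.275000
  f(c_1) = f(1.275000) = -0.482054
  f(a) × f(c) ≥ 0, new interval: [1.275000, 1.780000]
Iteration 2:
  c_2 = (1.275000 + 1.780000)/2 = 1.527500
  f(c_2) = f(1.527500) = -0.048868
  f(a) × f(c) ≥ 0, new interval: [1.527500, 1.780000]
Iteration 3:
  c_3 = (1.527500 + 1.780000)/2 = 1.653750
  f(c_3) = f(1.653750) = 0.156795
  f(a) × f(c) < 0, new interval: [1.527500, 1.653750]
Iteration 4:
  c_4 = (1.527500 + 1.653750)/2 = 1.590625
  f(c_4) = f(1.590625) = 0.054752
  f(a) × f(c) < 0, new interval: [1.527500, 1.590625]
Iteration 5:
  c_5 = (1.527500 + 1.590625)/2 = 1.559063
  f(c_5) = f(1.559063) = 0.003147
  f(a) × f(c) < 0, new interval: [1.527500, 1.559063]
Iteration 6:
  c_6 = (1.527500 + 1.559063)/2 = 1.543281
  f(c_6) = f(1.543281) = -0.022808
  f(a) × f(c) ≥ 0, new interval: [1.543281, 1.559063]
Iteration 7:
  c_7 = (1.543281 + 1.559063)/2 = 1.551172
  f(c_7) = f(1.551172) = -0.009817
  f(a) × f(c) ≥ 0, new interval: [1.551172, 1.559063]

After 7 iteration(s), the approximation is c_7 = 1.551172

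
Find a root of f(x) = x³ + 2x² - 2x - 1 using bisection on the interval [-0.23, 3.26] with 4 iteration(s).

f(x) = x³ + 2x² - 2x - 1
Initial interval: [-0.23, 3.26]

Iteration 1:
  c_1 = (-0.230000 + 3.260000)/2 = 1.515000
  f(c_1) = f(1.515000) = 4.037716
  f(a) × f(c) < 0, new interval: [-0.230000, 1.515000]
Iteration 2:
  c_2 = (-0.230000 + 1.515000)/2 = 0.642500
  f(c_2) = f(0.642500) = -1.194159
  f(a) × f(c) ≥ 0, new interval: [0.642500, 1.515000]
Iteration 3:
  c_3 = (0.642500 + 1.515000)/2 = 1.078750
  f(c_3) = f(1.078750) = 0.425246
  f(a) × f(c) < 0, new interval: [0.642500, 1.078750]
Iteration 4:
  c_4 = (0.642500 + 1.078750)/2 = 0.860625
  f(c_4) = f(0.860625) = -0.602455
  f(a) × f(c) ≥ 0, new interval: [0.860625, 1.078750]

After 4 iteration(s), the approximation is c_4 = 0.860625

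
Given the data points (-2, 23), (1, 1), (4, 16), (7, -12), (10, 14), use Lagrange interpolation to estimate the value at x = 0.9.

Lagrange interpolation formula:
P(x) = Σ yᵢ × Lᵢ(x)
where Lᵢ(x) = Π_{j≠i} (x - xⱼ)/(xᵢ - xⱼ)

L_0(0.9) = (0.9 - 1)/(-2 - 1) × (0.9 - 4)/(-2 - 4) × (0.9 - 7)/(-2 - 7) × (0.9 - 10)/(-2 - 10) = 0.008852
L_1(0.9) = (0.9 - (-2))/(1 - (-2)) × (0.9 - 4)/(1 - 4) × (0.9 - 7)/(1 - 7) × (0.9 - 10)/(1 - 10) = 1.026821
L_2(0.9) = (0.9 - (-2))/(4 - (-2)) × (0.9 - 1)/(4 - 1) × (0.9 - 7)/(4 - 7) × (0.9 - 10)/(4 - 10) = -0.049685
L_3(0.9) = (0.9 - (-2))/(7 - (-2)) × (0.9 - 1)/(7 - 1) × (0.9 - 4)/(7 - 4) × (0.9 - 10)/(7 - 10) = 0.016833
L_4(0.9) = (0.9 - (-2))/(10 - (-2)) × (0.9 - 1)/(10 - 1) × (0.9 - 4)/(10 - 4) × (0.9 - 7)/(10 - 7) = -0.002821

P(0.9) = 23×L_0(0.9) + 1×L_1(0.9) + 16×L_2(0.9) + (-12)×L_3(0.9) + 14×L_4(0.9)
P(0.9) = 0.193966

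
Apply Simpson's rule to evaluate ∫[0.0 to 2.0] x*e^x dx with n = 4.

f(x) = x*e^x
a = 0.0, b = 2.0, n = 4
h = (b - a)/n = 0.500000

Simpson's rule: (h/3)[f(x₀) + 4f(x₁) + 2f(x₂) + ... + f(xₙ)]

x_0 = 0.0000, f(x_0) = 0.000000, coefficient = 1
x_1 = 0.5000, f(x_1) = 0.824361, coefficient = 4
x_2 = 1.0000, f(x_2) = 2.718282, coefficient = 2
x_3 = 1.5000, f(x_3) = 6.722534, coefficient = 4
x_4 = 2.0000, f(x_4) = 14.778112, coefficient = 1

I ≈ (0.500000/3) × 50.402253 = 8.400375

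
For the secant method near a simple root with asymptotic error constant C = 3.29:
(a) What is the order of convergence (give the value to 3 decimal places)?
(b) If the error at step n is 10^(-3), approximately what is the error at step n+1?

(a) Secant method has superlinear convergence with order φ = (1+√5)/2 ≈ 1.618.
    This means |e_{n+1}| ≈ C|e_n|^1.618.

(b) With |e_n| = 10^(-3) and C = 3.29:
    |e_{n+1}| ≈ 3.29 × (10^(-3))^1.618 = 3.29 × 10^(-4.85)

(a) ≈ 1.618 (golden ratio); (b) |e_{n+1}| ≈ 4.604e-05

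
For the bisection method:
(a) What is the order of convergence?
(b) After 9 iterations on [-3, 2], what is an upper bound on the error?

(a) Bisection has linear (order 1) convergence; the error is halved each step.

(b) Error bound = (b-a)/2^n = (2 - (-3))/2^{9}
    = 5/2^{9}

(a) 1 (linear); (b) error ≤ 9.77e-03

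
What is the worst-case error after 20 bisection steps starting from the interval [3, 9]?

Bisection error bound: |error| ≤ (b-a)/2^n
|error| ≤ (9 - 3)/2^20 = 6/2^20
|error| ≤ 0.0000057220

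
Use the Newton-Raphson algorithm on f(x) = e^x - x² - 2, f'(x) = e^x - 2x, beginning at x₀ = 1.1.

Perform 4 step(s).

f(x) = e^x - x² - 2
f'(x) = e^x - 2x
x₀ = 1.1

Newton-Raphson formula: x_{n+1} = x_n - f(x_n)/f'(x_n)

Iteration 1:
  f(1.100000) = -0.205834
  f'(1.100000) = 0.804166
  x_1 = 1.100000 - (-0.205834)/0.804166 = 1.355960
Iteration 2:
  f(1.355960) = 0.041856
  f'(1.355960) = 1.168564
  x_2 = 1.355960 - 0.041856/1.168564 = 1.320141
Iteration 3:
  f(1.320141) = 0.001177
  f'(1.320141) = 1.103667
  x_3 = 1.320141 - 0.001177/1.103667 = 1.319075
Iteration 4:
  f(1.319075) = 0.000001
  f'(1.319075) = 1.101810
  x_4 = 1.319075 - 0.000001/1.101810 = 1.319074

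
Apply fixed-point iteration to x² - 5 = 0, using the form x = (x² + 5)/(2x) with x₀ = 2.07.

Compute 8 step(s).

Equation: x² - 5 = 0
Fixed-point form: x = (x² + 5)/(2x)
x₀ = 2.07

x_1 = g(2.070000) = 2.242729
x_2 = g(2.242729) = 2.236078
x_3 = g(2.236078) = 2.236068
x_4 = g(2.236068) = 2.236068
x_5 = g(2.236068) = 2.236068
x_6 = g(2.236068) = 2.236068
x_7 = g(2.236068) = 2.236068
x_8 = g(2.236068) = 2.236068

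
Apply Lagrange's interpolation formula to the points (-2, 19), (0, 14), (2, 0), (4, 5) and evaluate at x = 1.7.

Lagrange interpolation formula:
P(x) = Σ yᵢ × Lᵢ(x)
where Lᵢ(x) = Π_{j≠i} (x - xⱼ)/(xᵢ - xⱼ)

L_0(1.7) = (1.7 - 0)/(-2 - 0) × (1.7 - 2)/(-2 - 2) × (1.7 - 4)/(-2 - 4) = -0.024437
L_1(1.7) = (1.7 - (-2))/(0 - (-2)) × (1.7 - 2)/(0 - 2) × (1.7 - 4)/(0 - 4) = 0.159563
L_2(1.7) = (1.7 - (-2))/(2 - (-2)) × (1.7 - 0)/(2 - 0) × (1.7 - 4)/(2 - 4) = 0.904187
L_3(1.7) = (1.7 - (-2))/(4 - (-2)) × (1.7 - 0)/(4 - 0) × (1.7 - 2)/(4 - 2) = -0.039313

P(1.7) = 19×L_0(1.7) + 14×L_1(1.7) + 0×L_2(1.7) + 5×L_3(1.7)
P(1.7) = 1.573000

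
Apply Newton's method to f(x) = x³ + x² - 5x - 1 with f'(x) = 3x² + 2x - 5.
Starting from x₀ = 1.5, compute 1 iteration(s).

f(x) = x³ + x² - 5x - 1
f'(x) = 3x² + 2x - 5
x₀ = 1.5

Newton-Raphson formula: x_{n+1} = x_n - f(x_n)/f'(x_n)

Iteration 1:
  f(1.500000) = -2.875000
  f'(1.500000) = 4.750000
  x_1 = 1.500000 - (-2.875000)/4.750000 = 2.105263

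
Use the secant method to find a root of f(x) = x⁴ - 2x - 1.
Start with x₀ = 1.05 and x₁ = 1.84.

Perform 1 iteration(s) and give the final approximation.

f(x) = x⁴ - 2x - 1
x₀ = 1.05, x₁ = 1.84

Secant formula: x_{n+1} = x_n - f(x_n)(x_n - x_{n-1})/(f(x_n) - f(x_{n-1}))

Iteration 1:
  f(1.050000) = -1.884494
  f(1.840000) = 6.782287
  x_2 = 1.840000 - 6.782287×(1.840000 - 1.050000)/(6.782287 - (-1.884494))
       = 1.221777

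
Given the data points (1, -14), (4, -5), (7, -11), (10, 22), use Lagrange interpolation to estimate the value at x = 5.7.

Lagrange interpolation formula:
P(x) = Σ yᵢ × Lᵢ(x)
where Lᵢ(x) = Π_{j≠i} (x - xⱼ)/(xᵢ - xⱼ)

L_0(5.7) = (5.7 - 4)/(1 - 4) × (5.7 - 7)/(1 - 7) × (5.7 - 10)/(1 - 10) = -0.058660
L_1(5.7) = (5.7 - 1)/(4 - 1) × (5.7 - 7)/(4 - 7) × (5.7 - 10)/(4 - 10) = 0.486537
L_2(5.7) = (5.7 - 1)/(7 - 1) × (5.7 - 4)/(7 - 4) × (5.7 - 10)/(7 - 10) = 0.636241
L_3(5.7) = (5.7 - 1)/(10 - 1) × (5.7 - 4)/(10 - 4) × (5.7 - 7)/(10 - 7) = -0.064117

P(5.7) = (-14)×L_0(5.7) + (-5)×L_1(5.7) + (-11)×L_2(5.7) + 22×L_3(5.7)
P(5.7) = -10.020667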